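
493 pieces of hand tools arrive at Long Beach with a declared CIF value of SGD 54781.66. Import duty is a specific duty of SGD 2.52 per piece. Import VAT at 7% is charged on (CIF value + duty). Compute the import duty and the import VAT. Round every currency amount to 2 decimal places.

Import duty: SGD 1242.36; import VAT: SGD 3921.68

Import duty = 493 × 2.52 = 1242.36
VAT base = CIF + duty = 54781.66 + 1242.36 = 56024.02
Import VAT = 56024.02 × 7% = 3921.68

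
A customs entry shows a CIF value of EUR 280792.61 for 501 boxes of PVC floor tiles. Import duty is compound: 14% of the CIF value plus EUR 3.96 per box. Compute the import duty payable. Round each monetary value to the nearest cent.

Import duty: EUR 41294.93

Ad valorem component: 280792.61 × 14% = 39310.97
Specific component: 501 × 3.96 = 1983.96
Import duty = 39310.97 + 1983.96 = 41294.93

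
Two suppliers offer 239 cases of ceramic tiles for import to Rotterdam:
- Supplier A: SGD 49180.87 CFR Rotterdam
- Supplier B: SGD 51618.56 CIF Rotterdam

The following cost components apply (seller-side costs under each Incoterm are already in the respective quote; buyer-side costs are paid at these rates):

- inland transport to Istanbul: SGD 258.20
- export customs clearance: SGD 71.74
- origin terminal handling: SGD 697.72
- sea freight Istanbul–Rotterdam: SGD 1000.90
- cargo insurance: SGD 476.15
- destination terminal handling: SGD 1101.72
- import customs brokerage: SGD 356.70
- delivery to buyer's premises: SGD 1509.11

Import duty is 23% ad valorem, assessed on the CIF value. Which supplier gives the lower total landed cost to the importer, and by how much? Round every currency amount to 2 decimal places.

Supplier A is cheaper by SGD 2412.70

Supplier A (CFR):
CIF value = CFR price + insurance = 49180.87 + 476.15 = 49657.02
Import duty = 49657.02 × 23% = 11421.11
Buyer bears (A): 476.15 + 1101.72 + 356.70 + 1509.11 = 3443.68
Landed cost (A) = invoice 49180.87 + 3443.68 + duty 11421.11 = 64045.66
Supplier B (CIF):
The CIF price already equals the CIF value: 51618.56
Import duty = 51618.56 × 23% = 11872.27
Buyer bears (B): 1101.72 + 356.70 + 1509.11 = 2967.53
Landed cost (B) = invoice 51618.56 + 2967.53 + duty 11872.27 = 66458.36
Difference = |64045.66 − 66458.36| = 2412.70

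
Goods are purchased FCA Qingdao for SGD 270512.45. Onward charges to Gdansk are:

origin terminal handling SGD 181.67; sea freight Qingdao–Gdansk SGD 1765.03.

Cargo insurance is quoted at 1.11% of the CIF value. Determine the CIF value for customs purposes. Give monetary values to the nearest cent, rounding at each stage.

CIF value: SGD 275517.39

Let C be the CIF value. C = FCA price + pre-shipment costs + freight + 1.11% × C
C − 1.11% × C = 270512.45 + 181.67 + 1765.03
0.9889 × C = 272459.15
C = 272459.15 / 0.9889 = 275517.39
Insurance premium = 1.11% × 275517.39 = 3058.24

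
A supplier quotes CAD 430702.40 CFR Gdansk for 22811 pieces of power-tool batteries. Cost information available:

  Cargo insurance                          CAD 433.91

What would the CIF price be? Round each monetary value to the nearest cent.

CIF price: CAD 431136.31

From CFR to CIF, the seller additionally bears: insurance.
CIF price = 430702.40 + 433.91 = 431136.31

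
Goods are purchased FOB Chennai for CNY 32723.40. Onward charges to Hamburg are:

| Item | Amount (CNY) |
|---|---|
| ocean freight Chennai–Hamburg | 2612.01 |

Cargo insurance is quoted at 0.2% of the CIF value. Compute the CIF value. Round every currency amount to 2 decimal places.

CIF value: CNY 35406.22

Let C be the CIF value. C = FOB price + freight + 0.2% × C
C − 0.2% × C = 32723.40 + 2612.01
0.998 × C = 35335.41
C = 35335.41 / 0.998 = 35406.22
Insurance premium = 0.2% × 35406.22 = 70.81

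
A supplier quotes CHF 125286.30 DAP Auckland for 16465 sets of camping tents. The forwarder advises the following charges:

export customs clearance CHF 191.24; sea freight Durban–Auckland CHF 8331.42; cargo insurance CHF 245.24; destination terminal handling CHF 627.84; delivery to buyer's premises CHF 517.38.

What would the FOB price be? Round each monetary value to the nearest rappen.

Not relevant to the conversion: export clearance — on the seller under both DAP and FOB; already in the DAP price and stays in the FOB price.
From DAP to FOB, the seller no longer bears: freight, insurance, destination terminal, delivery.
FOB price = 125286.30 − 8331.42 − 245.24 − 627.84 − 517.38 = 115564.42

FOB price: CHF 115564.42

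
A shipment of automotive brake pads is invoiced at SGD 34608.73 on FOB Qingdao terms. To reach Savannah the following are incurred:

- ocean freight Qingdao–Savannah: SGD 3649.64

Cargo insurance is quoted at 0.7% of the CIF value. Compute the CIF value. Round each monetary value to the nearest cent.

Let C be the CIF value. C = FOB price + freight + 0.7% × C
C − 0.7% × C = 34608.73 + 3649.64
0.993 × C = 38258.37
C = 38258.37 / 0.993 = 38528.07
Insurance premium = 0.7% × 38528.07 = 269.70

CIF value: SGD 38528.07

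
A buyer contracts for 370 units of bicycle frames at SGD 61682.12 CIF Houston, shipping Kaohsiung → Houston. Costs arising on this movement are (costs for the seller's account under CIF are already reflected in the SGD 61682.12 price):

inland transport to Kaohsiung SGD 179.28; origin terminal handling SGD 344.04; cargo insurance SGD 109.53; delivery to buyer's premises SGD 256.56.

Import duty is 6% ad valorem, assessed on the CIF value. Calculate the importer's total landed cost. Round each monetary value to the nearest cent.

Total landed cost: SGD 65639.61

CIF: the seller pays costs through ocean freight and marine insurance to the destination port.
Already in the invoice (seller's account under CIF): inland to port, origin terminal, insurance — exclude.
The CIF price already equals the CIF value: 61682.12
Import duty = 61682.12 × 6% = 3700.93
Buyer bears: delivery 256.56 + duty 3700.93 = 3957.49
Landed cost = invoice 61682.12 + 3957.49 = 65639.61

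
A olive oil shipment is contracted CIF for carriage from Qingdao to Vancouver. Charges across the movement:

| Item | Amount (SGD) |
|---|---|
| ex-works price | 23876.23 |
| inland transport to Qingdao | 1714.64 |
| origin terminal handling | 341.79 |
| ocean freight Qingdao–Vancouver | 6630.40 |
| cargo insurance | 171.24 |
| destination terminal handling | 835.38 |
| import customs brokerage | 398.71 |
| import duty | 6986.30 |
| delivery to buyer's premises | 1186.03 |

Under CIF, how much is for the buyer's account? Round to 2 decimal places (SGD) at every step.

Buyer's account: SGD 9406.42

CIF: the seller pays costs through ocean freight and marine insurance to the destination port.
Seller's account: goods 23876.23 + inland to port 1714.64 + origin terminal 341.79 + freight 6630.40 + insurance 171.24 = 32734.30
Buyer's account: destination terminal 835.38 + brokerage 398.71 + duty 6986.30 + delivery 1186.03 = 9406.42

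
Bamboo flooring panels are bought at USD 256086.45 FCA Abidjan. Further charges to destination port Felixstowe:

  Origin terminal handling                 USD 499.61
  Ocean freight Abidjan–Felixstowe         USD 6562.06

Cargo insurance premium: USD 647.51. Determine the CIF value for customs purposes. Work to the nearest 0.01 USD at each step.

CIF = FCA price + pre-shipment costs + freight + insurance
CIF = 256086.45 + 499.61 + 6562.06 + 647.51 = 263795.63

CIF value: USD 263795.63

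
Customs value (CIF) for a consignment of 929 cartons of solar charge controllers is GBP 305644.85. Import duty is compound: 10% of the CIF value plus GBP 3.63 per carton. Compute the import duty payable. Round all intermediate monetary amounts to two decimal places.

Ad valorem component: 305644.85 × 10% = 30564.49
Specific component: 929 × 3.63 = 3372.27
Import duty = 30564.49 + 3372.27 = 33936.76

Import duty: GBP 33936.76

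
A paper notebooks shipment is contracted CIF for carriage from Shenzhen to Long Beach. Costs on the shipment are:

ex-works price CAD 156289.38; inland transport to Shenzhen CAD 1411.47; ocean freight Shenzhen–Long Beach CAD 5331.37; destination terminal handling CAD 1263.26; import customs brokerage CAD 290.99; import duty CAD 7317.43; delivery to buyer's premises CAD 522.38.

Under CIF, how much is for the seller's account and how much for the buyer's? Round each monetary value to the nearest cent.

CIF: the seller pays costs through ocean freight and marine insurance to the destination port.
Seller's account: goods 156289.38 + inland to port 1411.47 + freight 5331.37 = 163032.22
Buyer's account: destination terminal 1263.26 + brokerage 290.99 + duty 7317.43 + delivery 522.38 = 9394.06

Seller: CAD 163032.22; buyer: CAD 9394.06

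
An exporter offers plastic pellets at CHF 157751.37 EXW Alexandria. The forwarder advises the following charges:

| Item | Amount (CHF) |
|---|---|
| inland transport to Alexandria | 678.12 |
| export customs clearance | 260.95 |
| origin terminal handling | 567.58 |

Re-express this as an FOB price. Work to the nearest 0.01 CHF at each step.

FOB price: CHF 159258.02

From EXW to FOB, the seller additionally bears: inland to port, export clearance, origin terminal.
FOB price = 157751.37 + 678.12 + 260.95 + 567.58 = 159258.02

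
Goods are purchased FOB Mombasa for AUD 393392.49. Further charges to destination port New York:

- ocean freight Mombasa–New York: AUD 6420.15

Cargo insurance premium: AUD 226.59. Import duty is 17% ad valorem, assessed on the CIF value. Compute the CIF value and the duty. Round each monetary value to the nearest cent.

CIF = FOB price + freight + insurance
CIF = 393392.49 + 6420.15 + 226.59 = 400039.23
Import duty = 400039.23 × 17% = 68006.67

CIF value: AUD 400039.23; import duty: AUD 68006.67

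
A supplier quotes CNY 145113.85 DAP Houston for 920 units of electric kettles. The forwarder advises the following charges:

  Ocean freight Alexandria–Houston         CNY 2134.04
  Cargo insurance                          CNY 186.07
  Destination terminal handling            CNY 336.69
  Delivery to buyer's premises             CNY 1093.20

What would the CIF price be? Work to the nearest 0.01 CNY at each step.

Not relevant to the conversion: freight, insurance — on the seller under both DAP and CIF; already in the DAP price and stays in the CIF price.
From DAP to CIF, the seller no longer bears: destination terminal, delivery.
CIF price = 145113.85 − 336.69 − 1093.20 = 143683.96

CIF price: CNY 143683.96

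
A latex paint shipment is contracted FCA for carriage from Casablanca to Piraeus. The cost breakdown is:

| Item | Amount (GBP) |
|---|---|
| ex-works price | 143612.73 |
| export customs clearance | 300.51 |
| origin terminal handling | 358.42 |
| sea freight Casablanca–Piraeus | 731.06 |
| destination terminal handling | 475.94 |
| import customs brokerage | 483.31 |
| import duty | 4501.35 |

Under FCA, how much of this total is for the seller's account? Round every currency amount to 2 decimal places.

FCA: the seller delivers export-cleared goods to the carrier; the buyer bears costs from that point.
Seller's account: goods 143612.73 + export clearance 300.51 = 143913.24
Buyer's account: origin terminal 358.42 + freight 731.06 + destination terminal 475.94 + brokerage 483.31 + duty 4501.35 = 6550.08

Seller's account: GBP 143913.24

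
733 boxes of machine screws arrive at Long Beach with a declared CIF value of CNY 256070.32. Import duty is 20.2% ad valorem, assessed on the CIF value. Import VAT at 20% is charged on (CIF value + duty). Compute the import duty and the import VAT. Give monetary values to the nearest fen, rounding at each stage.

Import duty = 256070.32 × 20.2% = 51726.20
VAT base = CIF + duty = 256070.32 + 51726.20 = 307796.52
Import VAT = 307796.52 × 20% = 61559.30

Import duty: CNY 51726.20; import VAT: CNY 61559.30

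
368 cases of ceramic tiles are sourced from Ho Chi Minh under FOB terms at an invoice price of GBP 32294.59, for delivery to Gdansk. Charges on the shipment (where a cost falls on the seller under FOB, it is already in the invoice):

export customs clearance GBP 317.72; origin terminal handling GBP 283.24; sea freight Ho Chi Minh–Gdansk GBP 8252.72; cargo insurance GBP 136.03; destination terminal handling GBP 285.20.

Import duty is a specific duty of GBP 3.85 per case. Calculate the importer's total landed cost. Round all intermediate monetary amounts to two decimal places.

FOB: the seller bears costs until goods are on board at the origin port; the buyer bears freight, insurance and all costs thereafter.
Already in the invoice (seller's account under FOB): export clearance, origin terminal — exclude.
CIF value = FOB price + freight + insurance = 32294.59 + 8252.72 + 136.03 = 40683.34
Import duty = 368 × 3.85 = 1416.80
Buyer bears: freight 8252.72 + insurance 136.03 + destination terminal 285.20 + duty 1416.80 = 10090.75
Landed cost = invoice 32294.59 + 10090.75 = 42385.34

Total landed cost: GBP 42385.34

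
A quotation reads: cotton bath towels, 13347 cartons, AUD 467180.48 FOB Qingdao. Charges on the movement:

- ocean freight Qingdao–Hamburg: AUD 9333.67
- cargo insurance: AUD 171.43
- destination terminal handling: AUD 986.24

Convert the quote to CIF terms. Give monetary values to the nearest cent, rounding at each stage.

CIF price: AUD 476685.58

Not relevant to the conversion: destination terminal — on the buyer under both terms; not part of either seller's price.
From FOB to CIF, the seller additionally bears: freight, insurance.
CIF price = 467180.48 + 9333.67 + 171.43 = 476685.58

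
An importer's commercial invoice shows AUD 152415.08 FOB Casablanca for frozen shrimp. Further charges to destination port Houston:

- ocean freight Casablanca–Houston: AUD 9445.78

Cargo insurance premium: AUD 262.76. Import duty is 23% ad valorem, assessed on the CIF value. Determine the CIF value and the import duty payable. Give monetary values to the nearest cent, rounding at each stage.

CIF = FOB price + freight + insurance
CIF = 152415.08 + 9445.78 + 262.76 = 162123.62
Import duty = 162123.62 × 23% = 37288.43

CIF value: AUD 162123.62; import duty: AUD 37288.43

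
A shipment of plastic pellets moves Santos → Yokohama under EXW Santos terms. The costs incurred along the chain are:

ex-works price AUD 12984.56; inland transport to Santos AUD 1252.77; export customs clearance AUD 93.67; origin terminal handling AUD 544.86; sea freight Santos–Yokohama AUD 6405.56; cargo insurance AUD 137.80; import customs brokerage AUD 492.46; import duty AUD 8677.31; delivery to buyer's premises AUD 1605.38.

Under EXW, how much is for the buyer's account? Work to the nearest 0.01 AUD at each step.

EXW: the seller makes goods available at their premises; the buyer bears all onward costs.
Seller's account: goods 12984.56 = 12984.56
Buyer's account: inland to port 1252.77 + export clearance 93.67 + origin terminal 544.86 + freight 6405.56 + insurance 137.80 + brokerage 492.46 + duty 8677.31 + delivery 1605.38 = 19209.81

Buyer's account: AUD 19209.81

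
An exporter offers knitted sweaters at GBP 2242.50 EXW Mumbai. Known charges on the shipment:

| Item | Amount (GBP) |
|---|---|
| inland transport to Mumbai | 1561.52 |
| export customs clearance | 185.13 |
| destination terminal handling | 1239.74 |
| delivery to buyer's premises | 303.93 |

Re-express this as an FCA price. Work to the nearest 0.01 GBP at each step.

Not relevant to the conversion: destination terminal, delivery — on the buyer under both terms; not part of either seller's price.
From EXW to FCA, the seller additionally bears: inland to port, export clearance.
FCA price = 2242.50 + 1561.52 + 185.13 = 3989.15

FCA price: GBP 3989.15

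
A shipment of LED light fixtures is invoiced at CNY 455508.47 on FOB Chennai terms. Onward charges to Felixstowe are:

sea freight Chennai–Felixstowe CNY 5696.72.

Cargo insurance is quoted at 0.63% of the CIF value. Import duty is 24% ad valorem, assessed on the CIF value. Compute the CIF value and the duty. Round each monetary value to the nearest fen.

CIF value: CNY 464129.20; import duty: CNY 111391.01

Let C be the CIF value. C = FOB price + freight + 0.63% × C
C − 0.63% × C = 455508.47 + 5696.72
0.9937 × C = 461205.19
C = 461205.19 / 0.9937 = 464129.20
Insurance premium = 0.63% × 464129.20 = 2924.01
Import duty = 464129.20 × 24% = 111391.01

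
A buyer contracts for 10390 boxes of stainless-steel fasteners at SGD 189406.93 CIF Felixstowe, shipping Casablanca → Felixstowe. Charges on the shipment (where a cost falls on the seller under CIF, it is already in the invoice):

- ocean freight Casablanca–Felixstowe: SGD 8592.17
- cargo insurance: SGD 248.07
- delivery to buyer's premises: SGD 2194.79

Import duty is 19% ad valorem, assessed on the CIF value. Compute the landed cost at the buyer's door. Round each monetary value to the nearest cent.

Total landed cost: SGD 227589.04

CIF: the seller pays costs through ocean freight and marine insurance to the destination port.
Already in the invoice (seller's account under CIF): freight, insurance — exclude.
The CIF price already equals the CIF value: 189406.93
Import duty = 189406.93 × 19% = 35987.32
Buyer bears: delivery 2194.79 + duty 35987.32 = 38182.11
Landed cost = invoice 189406.93 + 38182.11 = 227589.04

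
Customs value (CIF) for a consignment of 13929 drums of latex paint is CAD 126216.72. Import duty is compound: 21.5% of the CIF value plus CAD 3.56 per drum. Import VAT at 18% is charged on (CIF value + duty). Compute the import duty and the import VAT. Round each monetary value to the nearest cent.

Ad valorem component: 126216.72 × 21.5% = 27136.59
Specific component: 13929 × 3.56 = 49587.24
Import duty = 27136.59 + 49587.24 = 76723.83
VAT base = CIF + duty = 126216.72 + 76723.83 = 202940.55
Import VAT = 202940.55 × 18% = 36529.30

Import duty: CAD 76723.83; import VAT: CAD 36529.30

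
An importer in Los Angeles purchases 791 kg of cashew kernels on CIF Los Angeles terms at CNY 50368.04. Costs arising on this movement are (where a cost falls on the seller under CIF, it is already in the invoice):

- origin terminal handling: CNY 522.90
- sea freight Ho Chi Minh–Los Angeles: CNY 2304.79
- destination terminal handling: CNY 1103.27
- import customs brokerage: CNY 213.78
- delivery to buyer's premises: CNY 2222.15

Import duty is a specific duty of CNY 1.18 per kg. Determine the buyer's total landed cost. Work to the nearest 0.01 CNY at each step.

Total landed cost: CNY 54840.62

CIF: the seller pays costs through ocean freight and marine insurance to the destination port.
Already in the invoice (seller's account under CIF): origin terminal, freight — exclude.
The CIF price already equals the CIF value: 50368.04
Import duty = 791 × 1.18 = 933.38
Buyer bears: destination terminal 1103.27 + brokerage 213.78 + delivery 2222.15 + duty 933.38 = 4472.58
Landed cost = invoice 50368.04 + 4472.58 = 54840.62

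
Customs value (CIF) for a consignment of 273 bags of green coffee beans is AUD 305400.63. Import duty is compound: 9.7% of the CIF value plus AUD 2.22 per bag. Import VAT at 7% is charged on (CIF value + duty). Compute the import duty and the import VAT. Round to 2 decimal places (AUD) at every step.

Import duty: AUD 30229.92; import VAT: AUD 23494.14

Ad valorem component: 305400.63 × 9.7% = 29623.86
Specific component: 273 × 2.22 = 606.06
Import duty = 29623.86 + 606.06 = 30229.92
VAT base = CIF + duty = 305400.63 + 30229.92 = 335630.55
Import VAT = 335630.55 × 7% = 23494.14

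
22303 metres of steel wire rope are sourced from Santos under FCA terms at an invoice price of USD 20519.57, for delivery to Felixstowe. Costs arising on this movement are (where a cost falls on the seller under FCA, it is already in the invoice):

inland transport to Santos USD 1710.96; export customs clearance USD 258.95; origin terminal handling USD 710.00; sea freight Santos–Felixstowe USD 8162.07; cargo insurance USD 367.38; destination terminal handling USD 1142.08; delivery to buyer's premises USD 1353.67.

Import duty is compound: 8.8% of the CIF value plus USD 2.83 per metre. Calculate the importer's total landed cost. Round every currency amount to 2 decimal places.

FCA: the seller delivers export-cleared goods to the carrier; the buyer bears costs from that point.
Already in the invoice (seller's account under FCA): inland to port, export clearance — exclude.
CIF value = FCA price + origin terminal + freight + insurance = 20519.57 + 710.00 + 8162.07 + 367.38 = 29759.02
Ad valorem component: 29759.02 × 8.8% = 2618.79
Specific component: 22303 × 2.83 = 63117.49
Import duty = 2618.79 + 63117.49 = 65736.28
Buyer bears: origin terminal 710.00 + freight 8162.07 + insurance 367.38 + destination terminal 1142.08 + delivery 1353.67 + duty 65736.28 = 77471.48
Landed cost = invoice 20519.57 + 77471.48 = 97991.05

Total landed cost: USD 97991.05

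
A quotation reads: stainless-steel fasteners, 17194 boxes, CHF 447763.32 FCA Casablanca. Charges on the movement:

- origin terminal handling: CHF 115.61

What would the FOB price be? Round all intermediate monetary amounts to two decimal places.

FOB price: CHF 447878.93

From FCA to FOB, the seller additionally bears: origin terminal.
FOB price = 447763.32 + 115.61 = 447878.93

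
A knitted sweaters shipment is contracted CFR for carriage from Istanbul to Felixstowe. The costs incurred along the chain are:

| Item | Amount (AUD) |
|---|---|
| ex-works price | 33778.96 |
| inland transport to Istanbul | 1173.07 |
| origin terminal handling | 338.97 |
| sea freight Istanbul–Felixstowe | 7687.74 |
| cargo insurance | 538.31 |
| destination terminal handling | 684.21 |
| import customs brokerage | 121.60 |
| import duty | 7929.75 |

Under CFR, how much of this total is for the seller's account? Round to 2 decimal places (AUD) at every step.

Seller's account: AUD 42978.74

CFR: the seller pays costs through ocean freight to the destination port, but not insurance.
Seller's account: goods 33778.96 + inland to port 1173.07 + origin terminal 338.97 + freight 7687.74 = 42978.74
Buyer's account: insurance 538.31 + destination terminal 684.21 + brokerage 121.60 + duty 7929.75 = 9273.87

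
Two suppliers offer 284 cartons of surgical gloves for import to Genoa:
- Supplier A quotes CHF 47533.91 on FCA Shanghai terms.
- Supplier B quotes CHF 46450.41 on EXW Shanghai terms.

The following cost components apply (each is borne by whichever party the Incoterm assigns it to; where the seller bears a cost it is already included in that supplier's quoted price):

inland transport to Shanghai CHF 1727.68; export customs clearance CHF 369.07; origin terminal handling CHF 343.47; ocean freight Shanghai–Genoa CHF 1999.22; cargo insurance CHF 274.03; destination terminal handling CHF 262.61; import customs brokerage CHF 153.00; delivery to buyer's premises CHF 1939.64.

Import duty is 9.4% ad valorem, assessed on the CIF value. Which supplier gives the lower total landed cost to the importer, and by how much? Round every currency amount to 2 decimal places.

Supplier A (FCA):
CIF value = FCA price + origin terminal + freight + insurance = 47533.91 + 343.47 + 1999.22 + 274.03 = 50150.63
Import duty = 50150.63 × 9.4% = 4714.16
Buyer bears (A): 343.47 + 1999.22 + 274.03 + 262.61 + 153.00 + 1939.64 = 4971.97
Landed cost (A) = invoice 47533.91 + 4971.97 + duty 4714.16 = 57220.04
Supplier B (EXW):
CIF value = EXW price + inland to port + export clearance + origin terminal + freight + insurance = 46450.41 + 1727.68 + 369.07 + 343.47 + 1999.22 + 274.03 = 51163.88
Import duty = 51163.88 × 9.4% = 4809.40
Buyer bears (B): 1727.68 + 369.07 + 343.47 + 1999.22 + 274.03 + 262.61 + 153.00 + 1939.64 = 7068.72
Landed cost (B) = invoice 46450.41 + 7068.72 + duty 4809.40 = 58328.53
Difference = |57220.04 − 58328.53| = 1108.49

Supplier A is cheaper by CHF 1108.49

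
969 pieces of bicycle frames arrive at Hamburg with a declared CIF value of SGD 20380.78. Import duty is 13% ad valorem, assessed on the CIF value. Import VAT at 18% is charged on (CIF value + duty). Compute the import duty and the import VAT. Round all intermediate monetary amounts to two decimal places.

Import duty: SGD 2649.50; import VAT: SGD 4145.45

Import duty = 20380.78 × 13% = 2649.50
VAT base = CIF + duty = 20380.78 + 2649.50 = 23030.28
Import VAT = 23030.28 × 18% = 4145.45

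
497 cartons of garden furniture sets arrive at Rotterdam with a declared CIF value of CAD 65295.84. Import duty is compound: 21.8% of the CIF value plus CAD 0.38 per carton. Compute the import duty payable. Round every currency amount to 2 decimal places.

Import duty: CAD 14423.35

Ad valorem component: 65295.84 × 21.8% = 14234.49
Specific component: 497 × 0.38 = 188.86
Import duty = 14234.49 + 188.86 = 14423.35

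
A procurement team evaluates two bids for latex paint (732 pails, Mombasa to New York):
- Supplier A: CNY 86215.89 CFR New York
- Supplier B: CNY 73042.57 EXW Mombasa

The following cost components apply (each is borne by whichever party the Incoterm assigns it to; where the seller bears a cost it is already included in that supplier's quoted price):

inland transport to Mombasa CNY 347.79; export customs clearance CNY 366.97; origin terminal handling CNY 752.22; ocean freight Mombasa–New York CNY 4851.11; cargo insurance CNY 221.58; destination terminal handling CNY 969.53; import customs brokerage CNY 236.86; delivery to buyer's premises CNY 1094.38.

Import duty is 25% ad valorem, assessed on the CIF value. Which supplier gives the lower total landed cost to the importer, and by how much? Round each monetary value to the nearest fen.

Supplier B is cheaper by CNY 8569.04

Supplier A (CFR):
CIF value = CFR price + insurance = 86215.89 + 221.58 = 86437.47
Import duty = 86437.47 × 25% = 21609.37
Buyer bears (A): 221.58 + 969.53 + 236.86 + 1094.38 = 2522.35
Landed cost (A) = invoice 86215.89 + 2522.35 + duty 21609.37 = 110347.61
Supplier B (EXW):
CIF value = EXW price + inland to port + export clearance + origin terminal + freight + insurance = 73042.57 + 347.79 + 366.97 + 752.22 + 4851.11 + 221.58 = 79582.24
Import duty = 79582.24 × 25% = 19895.56
Buyer bears (B): 347.79 + 366.97 + 752.22 + 4851.11 + 221.58 + 969.53 + 236.86 + 1094.38 = 8840.44
Landed cost (B) = invoice 73042.57 + 8840.44 + duty 19895.56 = 101778.57
Difference = |110347.61 − 101778.57| = 8569.04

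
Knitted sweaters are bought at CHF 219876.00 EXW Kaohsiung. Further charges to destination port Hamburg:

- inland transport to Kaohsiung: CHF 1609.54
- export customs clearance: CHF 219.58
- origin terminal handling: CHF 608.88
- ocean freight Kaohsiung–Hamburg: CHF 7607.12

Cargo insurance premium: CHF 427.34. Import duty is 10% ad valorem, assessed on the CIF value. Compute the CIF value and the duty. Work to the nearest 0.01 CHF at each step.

CIF = EXW price + pre-shipment costs + freight + insurance
CIF = 219876.00 + 1609.54 + 219.58 + 608.88 + 7607.12 + 427.34 = 230348.46
Import duty = 230348.46 × 10% = 23034.85

CIF value: CHF 230348.46; import duty: CHF 23034.85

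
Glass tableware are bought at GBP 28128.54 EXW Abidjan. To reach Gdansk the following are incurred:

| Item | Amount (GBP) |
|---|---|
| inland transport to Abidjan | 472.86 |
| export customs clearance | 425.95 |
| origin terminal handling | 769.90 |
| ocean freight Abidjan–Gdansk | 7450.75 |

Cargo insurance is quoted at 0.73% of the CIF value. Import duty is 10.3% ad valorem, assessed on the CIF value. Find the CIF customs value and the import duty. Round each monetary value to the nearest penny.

CIF value: GBP 37521.91; import duty: GBP 3864.76

Let C be the CIF value. C = EXW price + pre-shipment costs + freight + 0.73% × C
C − 0.73% × C = 28128.54 + 472.86 + 425.95 + 769.90 + 7450.75
0.9927 × C = 37248.00
C = 37248.00 / 0.9927 = 37521.91
Insurance premium = 0.73% × 37521.91 = 273.91
Import duty = 37521.91 × 10.3% = 3864.76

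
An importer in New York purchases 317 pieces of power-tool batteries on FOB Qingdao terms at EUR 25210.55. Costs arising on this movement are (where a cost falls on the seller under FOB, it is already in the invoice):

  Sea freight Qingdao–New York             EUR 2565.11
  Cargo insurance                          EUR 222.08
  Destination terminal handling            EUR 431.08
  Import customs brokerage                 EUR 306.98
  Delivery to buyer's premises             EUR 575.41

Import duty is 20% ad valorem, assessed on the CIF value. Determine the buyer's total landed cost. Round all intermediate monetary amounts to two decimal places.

FOB: the seller bears costs until goods are on board at the origin port; the buyer bears freight, insurance and all costs thereafter.
CIF value = FOB price + freight + insurance = 25210.55 + 2565.11 + 222.08 = 27997.74
Import duty = 27997.74 × 20% = 5599.55
Buyer bears: freight 2565.11 + insurance 222.08 + destination terminal 431.08 + brokerage 306.98 + delivery 575.41 + duty 5599.55 = 9700.21
Landed cost = invoice 25210.55 + 9700.21 = 34910.76

Total landed cost: EUR 34910.76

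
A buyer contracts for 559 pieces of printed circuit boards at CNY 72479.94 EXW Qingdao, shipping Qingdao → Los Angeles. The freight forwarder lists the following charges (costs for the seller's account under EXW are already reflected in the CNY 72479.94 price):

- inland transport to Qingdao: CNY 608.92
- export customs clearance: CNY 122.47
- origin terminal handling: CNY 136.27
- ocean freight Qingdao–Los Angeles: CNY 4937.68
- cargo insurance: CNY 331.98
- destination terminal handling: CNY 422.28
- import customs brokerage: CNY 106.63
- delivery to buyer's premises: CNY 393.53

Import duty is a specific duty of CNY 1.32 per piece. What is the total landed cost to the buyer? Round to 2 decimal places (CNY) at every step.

Total landed cost: CNY 80277.58

EXW: the seller makes goods available at their premises; the buyer bears all onward costs.
CIF value = EXW price + inland to port + export clearance + origin terminal + freight + insurance = 72479.94 + 608.92 + 122.47 + 136.27 + 4937.68 + 331.98 = 78617.26
Import duty = 559 × 1.32 = 737.88
Buyer bears: inland to port 608.92 + export clearance 122.47 + origin terminal 136.27 + freight 4937.68 + insurance 331.98 + destination terminal 422.28 + brokerage 106.63 + delivery 393.53 + duty 737.88 = 7797.64
Landed cost = invoice 72479.94 + 7797.64 = 80277.58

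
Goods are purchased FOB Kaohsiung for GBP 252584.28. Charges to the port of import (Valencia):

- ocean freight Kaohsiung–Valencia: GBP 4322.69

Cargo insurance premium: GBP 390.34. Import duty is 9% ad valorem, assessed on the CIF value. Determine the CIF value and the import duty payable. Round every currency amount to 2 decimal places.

CIF value: GBP 257297.31; import duty: GBP 23156.76

CIF = FOB price + freight + insurance
CIF = 252584.28 + 4322.69 + 390.34 = 257297.31
Import duty = 257297.31 × 9% = 23156.76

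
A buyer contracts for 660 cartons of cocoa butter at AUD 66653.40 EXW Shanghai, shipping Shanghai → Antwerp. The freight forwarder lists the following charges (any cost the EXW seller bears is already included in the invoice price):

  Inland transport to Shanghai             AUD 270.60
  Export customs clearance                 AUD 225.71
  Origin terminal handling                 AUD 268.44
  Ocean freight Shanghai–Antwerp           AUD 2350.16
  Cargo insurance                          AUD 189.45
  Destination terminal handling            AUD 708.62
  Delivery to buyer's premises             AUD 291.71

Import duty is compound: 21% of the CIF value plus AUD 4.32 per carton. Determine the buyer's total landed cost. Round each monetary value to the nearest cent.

Total landed cost: AUD 88500.42

EXW: the seller makes goods available at their premises; the buyer bears all onward costs.
CIF value = EXW price + inland to port + export clearance + origin terminal + freight + insurance = 66653.40 + 270.60 + 225.71 + 268.44 + 2350.16 + 189.45 = 69957.76
Ad valorem component: 69957.76 × 21% = 14691.13
Specific component: 660 × 4.32 = 2851.20
Import duty = 14691.13 + 2851.20 = 17542.33
Buyer bears: inland to port 270.60 + export clearance 225.71 + origin terminal 268.44 + freight 2350.16 + insurance 189.45 + destination terminal 708.62 + delivery 291.71 + duty 17542.33 = 21847.02
Landed cost = invoice 66653.40 + 21847.02 = 88500.42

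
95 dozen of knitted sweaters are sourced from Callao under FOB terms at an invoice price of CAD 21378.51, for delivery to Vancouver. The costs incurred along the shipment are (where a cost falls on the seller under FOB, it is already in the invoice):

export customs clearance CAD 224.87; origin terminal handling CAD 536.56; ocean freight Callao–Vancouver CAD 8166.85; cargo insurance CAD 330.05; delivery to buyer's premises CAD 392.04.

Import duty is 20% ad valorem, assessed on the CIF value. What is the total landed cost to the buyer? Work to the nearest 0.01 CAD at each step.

Total landed cost: CAD 36242.53

FOB: the seller bears costs until goods are on board at the origin port; the buyer bears freight, insurance and all costs thereafter.
Already in the invoice (seller's account under FOB): export clearance, origin terminal — exclude.
CIF value = FOB price + freight + insurance = 21378.51 + 8166.85 + 330.05 = 29875.41
Import duty = 29875.41 × 20% = 5975.08
Buyer bears: freight 8166.85 + insurance 330.05 + delivery 392.04 + duty 5975.08 = 14864.02
Landed cost = invoice 21378.51 + 14864.02 = 36242.53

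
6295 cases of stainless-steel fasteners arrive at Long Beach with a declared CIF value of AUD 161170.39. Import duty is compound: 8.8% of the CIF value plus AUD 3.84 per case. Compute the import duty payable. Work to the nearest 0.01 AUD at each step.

Import duty: AUD 38355.79

Ad valorem component: 161170.39 × 8.8% = 14182.99
Specific component: 6295 × 3.84 = 24172.80
Import duty = 14182.99 + 24172.80 = 38355.79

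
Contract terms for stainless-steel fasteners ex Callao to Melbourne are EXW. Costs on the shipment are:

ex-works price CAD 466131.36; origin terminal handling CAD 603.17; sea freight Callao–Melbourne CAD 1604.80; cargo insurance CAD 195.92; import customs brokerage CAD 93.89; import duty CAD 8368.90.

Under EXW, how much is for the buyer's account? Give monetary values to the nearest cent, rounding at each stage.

Buyer's account: CAD 10866.68

EXW: the seller makes goods available at their premises; the buyer bears all onward costs.
Seller's account: goods 466131.36 = 466131.36
Buyer's account: origin terminal 603.17 + freight 1604.80 + insurance 195.92 + brokerage 93.89 + duty 8368.90 = 10866.68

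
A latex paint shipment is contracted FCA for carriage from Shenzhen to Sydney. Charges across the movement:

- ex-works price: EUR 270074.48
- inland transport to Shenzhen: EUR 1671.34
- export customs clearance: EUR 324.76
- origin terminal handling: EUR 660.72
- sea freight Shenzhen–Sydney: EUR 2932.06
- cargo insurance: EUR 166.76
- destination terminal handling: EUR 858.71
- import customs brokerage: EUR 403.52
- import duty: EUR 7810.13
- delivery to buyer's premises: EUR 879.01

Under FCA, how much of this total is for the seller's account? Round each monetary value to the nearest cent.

Seller's account: EUR 272070.58

FCA: the seller delivers export-cleared goods to the carrier; the buyer bears costs from that point.
Seller's account: goods 270074.48 + inland to port 1671.34 + export clearance 324.76 = 272070.58
Buyer's account: origin terminal 660.72 + freight 2932.06 + insurance 166.76 + destination terminal 858.71 + brokerage 403.52 + duty 7810.13 + delivery 879.01 = 13710.91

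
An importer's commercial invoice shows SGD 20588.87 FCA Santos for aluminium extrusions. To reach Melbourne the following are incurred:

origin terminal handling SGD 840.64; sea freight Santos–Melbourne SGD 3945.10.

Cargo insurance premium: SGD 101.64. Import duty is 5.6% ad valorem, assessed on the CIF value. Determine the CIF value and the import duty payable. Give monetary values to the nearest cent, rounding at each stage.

CIF value: SGD 25476.25; import duty: SGD 1426.67

CIF = FCA price + pre-shipment costs + freight + insurance
CIF = 20588.87 + 840.64 + 3945.10 + 101.64 = 25476.25
Import duty = 25476.25 × 5.6% = 1426.67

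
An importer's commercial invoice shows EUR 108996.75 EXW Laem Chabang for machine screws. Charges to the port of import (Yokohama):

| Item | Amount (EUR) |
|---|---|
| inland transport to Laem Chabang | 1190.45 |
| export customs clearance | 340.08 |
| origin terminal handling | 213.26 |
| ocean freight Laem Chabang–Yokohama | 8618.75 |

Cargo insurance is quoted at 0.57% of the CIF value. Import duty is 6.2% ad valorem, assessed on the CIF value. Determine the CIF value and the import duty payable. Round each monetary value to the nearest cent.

CIF value: EUR 120043.54; import duty: EUR 7442.70

Let C be the CIF value. C = EXW price + pre-shipment costs + freight + 0.57% × C
C − 0.57% × C = 108996.75 + 1190.45 + 340.08 + 213.26 + 8618.75
0.9943 × C = 119359.29
C = 119359.29 / 0.9943 = 120043.54
Insurance premium = 0.57% × 120043.54 = 684.25
Import duty = 120043.54 × 6.2% = 7442.70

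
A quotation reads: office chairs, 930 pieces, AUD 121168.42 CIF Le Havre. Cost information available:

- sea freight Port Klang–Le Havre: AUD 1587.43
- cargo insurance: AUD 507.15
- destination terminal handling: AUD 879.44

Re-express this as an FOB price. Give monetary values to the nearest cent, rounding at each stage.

FOB price: AUD 119073.84

Not relevant to the conversion: destination terminal — on the buyer under both terms; not part of either seller's price.
From CIF to FOB, the seller no longer bears: freight, insurance.
FOB price = 121168.42 − 1587.43 − 507.15 = 119073.84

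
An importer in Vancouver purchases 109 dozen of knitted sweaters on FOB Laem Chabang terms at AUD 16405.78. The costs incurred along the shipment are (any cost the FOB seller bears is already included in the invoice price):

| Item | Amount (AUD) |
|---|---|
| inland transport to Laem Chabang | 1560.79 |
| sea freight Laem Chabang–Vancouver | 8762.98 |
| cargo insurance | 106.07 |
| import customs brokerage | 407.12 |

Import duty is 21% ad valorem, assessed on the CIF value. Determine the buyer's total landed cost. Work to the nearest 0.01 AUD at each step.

FOB: the seller bears costs until goods are on board at the origin port; the buyer bears freight, insurance and all costs thereafter.
Already in the invoice (seller's account under FOB): inland to port — exclude.
CIF value = FOB price + freight + insurance = 16405.78 + 8762.98 + 106.07 = 25274.83
Import duty = 25274.83 × 21% = 5307.71
Buyer bears: freight 8762.98 + insurance 106.07 + brokerage 407.12 + duty 5307.71 = 14583.88
Landed cost = invoice 16405.78 + 14583.88 = 30989.66

Total landed cost: AUD 30989.66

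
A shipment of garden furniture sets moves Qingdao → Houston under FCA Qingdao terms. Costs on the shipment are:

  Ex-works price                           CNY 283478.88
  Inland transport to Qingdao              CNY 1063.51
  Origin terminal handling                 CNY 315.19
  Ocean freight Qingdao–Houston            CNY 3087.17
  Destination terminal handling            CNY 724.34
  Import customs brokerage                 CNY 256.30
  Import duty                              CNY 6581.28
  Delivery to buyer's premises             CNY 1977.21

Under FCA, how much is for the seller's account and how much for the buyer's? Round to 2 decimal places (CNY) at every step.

FCA: the seller delivers export-cleared goods to the carrier; the buyer bears costs from that point.
Seller's account: goods 283478.88 + inland to port 1063.51 = 284542.39
Buyer's account: origin terminal 315.19 + freight 3087.17 + destination terminal 724.34 + brokerage 256.30 + duty 6581.28 + delivery 1977.21 = 12941.49

Seller: CNY 284542.39; buyer: CNY 12941.49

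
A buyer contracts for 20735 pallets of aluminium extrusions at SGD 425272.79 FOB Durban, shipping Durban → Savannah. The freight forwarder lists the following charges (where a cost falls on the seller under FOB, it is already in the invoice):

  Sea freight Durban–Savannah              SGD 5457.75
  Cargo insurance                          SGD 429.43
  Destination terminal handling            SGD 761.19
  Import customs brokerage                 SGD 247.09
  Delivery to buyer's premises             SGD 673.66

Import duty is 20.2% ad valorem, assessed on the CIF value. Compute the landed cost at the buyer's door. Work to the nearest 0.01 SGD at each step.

Total landed cost: SGD 519936.22

FOB: the seller bears costs until goods are on board at the origin port; the buyer bears freight, insurance and all costs thereafter.
CIF value = FOB price + freight + insurance = 425272.79 + 5457.75 + 429.43 = 431159.97
Import duty = 431159.97 × 20.2% = 87094.31
Buyer bears: freight 5457.75 + insurance 429.43 + destination terminal 761.19 + brokerage 247.09 + delivery 673.66 + duty 87094.31 = 94663.43
Landed cost = invoice 425272.79 + 94663.43 = 519936.22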